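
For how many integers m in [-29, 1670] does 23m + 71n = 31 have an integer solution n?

24

gcd(71, 23) = 1  (71 = 3×23 + 2, 23 = 11×2 + 1, 2 = 2×1).
Back-substituting, 23×(34) + 71×(-11) = 1.
Scale by 31: particular solution (1054, -341); reduce m mod 71: (60, -19).
General solution: m = 60 + 71t, n = -19 - 23t for integer t.
-29 ≤ 60 + 71t ≤ 1670 gives t ∈ [-1, 22], which is 24 values.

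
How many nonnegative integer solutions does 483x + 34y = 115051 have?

7

gcd(483, 34) = 1  (483 = 14*34 + 7, 34 = 4*7 + 6, 7 = 1*6 + 1, 6 = 6*1).
Back-substituting, 483*(5) + 34*(-71) = 1.
Scale by 115051: one solution is (575255, -8168621). Reduce x mod 34: (9, 3256).
General: x = 9 + 34t, y = 3256 - 483t.
x ≥ 0 ⇒ t ≥ 0; y ≥ 0 ⇒ t ≤ 6. So t ∈ [0, 6]: 7 solutions.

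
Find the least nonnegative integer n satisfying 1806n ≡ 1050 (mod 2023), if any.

135

gcd(2023, 1806) = 7.
7 divides 1050, so solutions exist.
By Bézout, 1806·(-28) + 2023·(25) = 7.
So 1806·(-28) ≡ 7 (mod 2023); multiply by 150: n ≡ -4200 (mod 289).
Smallest nonnegative: n = -4200 mod 289 = 135.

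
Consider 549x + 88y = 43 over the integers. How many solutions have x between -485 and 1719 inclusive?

25

gcd(549, 88) = 1  (549 = 6*88 + 21, 88 = 4*21 + 4, 21 = 5*4 + 1, 4 = 4*1).
Back-substituting, 549*(21) + 88*(-131) = 1.
Scale by 43: particular solution (903, -5633); reduce x mod 88: (23, -143).
General solution: x = 23 + 88t, y = -143 - 549t for integer t.
-485 ≤ 23 + 88t ≤ 1719 gives t ∈ [-5, 19], which is 25 values.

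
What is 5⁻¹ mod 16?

13

gcd(16, 5):
  16 = 3*5 + 1
  5 = 5*1
so gcd(16, 5) = 1.
Back-substitute for Bézout coefficients:
  1 = 16 - 3*5
  ... = 5*(-3) + 16*(1)
So 5*-3 ≡ 1 (mod 16), and -3 mod 16 = 13.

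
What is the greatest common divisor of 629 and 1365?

1

gcd(1365, 629):
  1365 = 2*629 + 107
  629 = 5*107 + 94
  107 = 1*94 + 13
  94 = 7*13 + 3
  13 = 4*3 + 1
  3 = 3*1
so gcd(1365, 629) = 1.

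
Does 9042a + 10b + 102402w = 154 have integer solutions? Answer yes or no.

yes

gcd(9042, 10) = 2.
gcd(2, 102402) = 2.
2 divides 154, so integer solutions exist.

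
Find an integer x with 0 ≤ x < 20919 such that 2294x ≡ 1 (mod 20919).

gcd(20919, 2294) = 1.
By Bézout, 2294×(-5134) + 20919×(563) = 1.
So 2294×-5134 ≡ 1 (mod 20919), and -5134 mod 20919 = 15785.

15785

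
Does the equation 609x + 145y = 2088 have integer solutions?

gcd(609, 145) = 29.
29 divides 2088, so integer solutions exist.

yes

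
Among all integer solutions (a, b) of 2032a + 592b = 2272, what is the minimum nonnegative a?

32

gcd(2032, 592) = 16.
16 divides 2272, so solutions exist.
By Bézout, 2032·(7) + 592·(-24) = 16.
Scale by 2272/16 = 142: (a₀, b₀) = (994, -3408).
General solution: a = 994 + 37t, b = -3408 - 127t for integer t.
a ≥ 0: smallest is 994 mod 37 = 32 (at t = -26), with b = -106.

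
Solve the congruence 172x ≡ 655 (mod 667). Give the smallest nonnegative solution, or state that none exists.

93

gcd(667, 172) = 1  (667 = 3*172 + 151, 172 = 1*151 + 21, 151 = 7*21 + 4, 21 = 5*4 + 1, 4 = 4*1).
1 divides 655, so solutions exist.
Back-substituting, 172*(159) + 667*(-41) = 1.
So 172*(159) ≡ 1 (mod 667); multiply by 655: x ≡ 104145 (mod 667).
Smallest nonnegative: x = 104145 mod 667 = 93.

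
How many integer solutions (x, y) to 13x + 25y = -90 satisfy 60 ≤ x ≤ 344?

11

gcd(25, 13) = 1.
By Bézout, 13·(2) + 25·(-1) = 1.
Particular solution: (20, -14).
General solution: x = 20 + 25t, y = -14 - 13t for integer t.
60 ≤ 20 + 25t ≤ 344 gives t ∈ [2, 12], which is 11 values.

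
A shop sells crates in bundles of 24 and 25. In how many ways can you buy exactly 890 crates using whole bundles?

Need nonnegative integers with 24j + 25k = 890.
gcd(24, 25) = 1, and 24·(-1) + 25·(1) = 1.
So (j₀, k₀) = (-890, 890); general j = -890 + 25t, k = 890 - 24t.
j ≥ 0 ⇒ t ≥ 36; k ≥ 0 ⇒ t ≤ 37. That's 2 values of t.

2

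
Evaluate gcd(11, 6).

gcd(11, 6):
  11 = 1×6 + 5
  6 = 1×5 + 1
  5 = 5×1
so gcd(11, 6) = 1.

1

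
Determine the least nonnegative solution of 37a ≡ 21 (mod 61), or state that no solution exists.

22

gcd(61, 37):
  61 = 1×37 + 24
  37 = 1×24 + 13
  24 = 1×13 + 11
  13 = 1×11 + 2
  11 = 5×2 + 1
  2 = 2×1
so gcd(61, 37) = 1.
1 divides 21, so solutions exist.
Back-substitute for Bézout coefficients:
  1 = 11 - 5×2
  ... = 37×(-28) + 61×(17)
So 37×(-28) ≡ 1 (mod 61); multiply by 21: a ≡ -588 (mod 61).
Smallest nonnegative: a = -588 mod 61 = 22.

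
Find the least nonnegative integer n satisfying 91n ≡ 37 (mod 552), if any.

55

gcd(552, 91):
  552 = 6·91 + 6
  91 = 15·6 + 1
  6 = 6·1
so gcd(552, 91) = 1.
1 divides 37, so solutions exist.
Back-substitute for Bézout coefficients:
  1 = 91 - 15·6
  ... = 91·(91) + 552·(-15)
So 91·(91) ≡ 1 (mod 552); multiply by 37: n ≡ 3367 (mod 552).
Smallest nonnegative: n = 3367 mod 552 = 55.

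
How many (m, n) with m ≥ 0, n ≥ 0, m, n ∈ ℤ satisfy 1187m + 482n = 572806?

gcd(1187, 482):
  1187 = 2*482 + 223
  482 = 2*223 + 36
  223 = 6*36 + 7
  36 = 5*7 + 1
  7 = 7*1
so gcd(1187, 482) = 1.
Back-substitute for Bézout coefficients:
  1 = 36 - 5*7
  ... = 1187*(-67) + 482*(165)
Scale by 572806: one solution is (-38378002, 94512990). Reduce m mod 482: (284, 489).
General: m = 284 + 482t, n = 489 - 1187t.
m ≥ 0 ⇒ t ≥ 0; n ≥ 0 ⇒ t ≤ 0. So t ∈ [0, 0]: 1 solution.

1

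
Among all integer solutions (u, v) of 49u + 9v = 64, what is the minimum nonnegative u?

7

gcd(49, 9) = 1.
1 divides 64, so solutions exist.
By Bézout, 49·(-2) + 9·(11) = 1.
Scale by 64/1 = 64: (u₀, v₀) = (-128, 704).
General solution: u = -128 + 9t, v = 704 - 49t for integer t.
u ≥ 0: smallest is -128 mod 9 = 7 (at t = 15), with v = -31.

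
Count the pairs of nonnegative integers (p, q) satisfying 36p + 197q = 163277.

gcd(197, 36) = 1  (197 = 5×36 + 17, 36 = 2×17 + 2, 17 = 8×2 + 1, 2 = 2×1).
Back-substituting, 36×(-93) + 197×(17) = 1.
Scale by 163277: one solution is (-15184761, 2775709). Reduce p mod 197: (196, 793).
General: p = 196 + 197t, q = 793 - 36t.
p ≥ 0 ⇒ t ≥ 0; q ≥ 0 ⇒ t ≤ 22. So t ∈ [0, 22]: 23 solutions.

23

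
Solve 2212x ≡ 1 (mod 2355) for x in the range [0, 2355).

1828

gcd(2355, 2212) = 1  (2355 = 1×2212 + 143, 2212 = 15×143 + 67, 143 = 2×67 + 9, 67 = 7×9 + 4, 9 = 2×4 + 1, 4 = 4×1).
Back-substituting, 2212×(-527) + 2355×(495) = 1.
So 2212×-527 ≡ 1 (mod 2355), and -527 mod 2355 = 1828.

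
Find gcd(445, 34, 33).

gcd(445, 34) = 1.
gcd(1, 33) = 1.

1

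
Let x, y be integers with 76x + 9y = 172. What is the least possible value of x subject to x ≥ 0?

7

gcd(76, 9):
  76 = 8*9 + 4
  9 = 2*4 + 1
  4 = 4*1
so gcd(76, 9) = 1.
1 divides 172, so solutions exist.
Back-substitute for Bézout coefficients:
  1 = 9 - 2*4
  ... = 76*(-2) + 9*(17)
Scale by 172/1 = 172: (x₀, y₀) = (-344, 2924).
General solution: x = -344 + 9t, y = 2924 - 76t for integer t.
x ≥ 0: smallest is -344 mod 9 = 7 (at t = 39), with y = -40.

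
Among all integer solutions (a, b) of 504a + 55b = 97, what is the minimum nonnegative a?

gcd(504, 55) = 1.
1 divides 97, so solutions exist.
By Bézout, 504×(-6) + 55×(55) = 1.
Scale by 97/1 = 97: (a₀, b₀) = (-582, 5335).
General solution: a = -582 + 55t, b = 5335 - 504t for integer t.
a ≥ 0: smallest is -582 mod 55 = 23 (at t = 11), with b = -209.

23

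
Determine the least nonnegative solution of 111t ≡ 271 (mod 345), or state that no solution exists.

gcd(345, 111) = 3  (345 = 3×111 + 12, 111 = 9×12 + 3, 12 = 4×3).
3 does not divide 271, so the congruence has no solution.

no solution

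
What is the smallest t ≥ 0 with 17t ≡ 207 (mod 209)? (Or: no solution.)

gcd(209, 17) = 1.
1 divides 207, so solutions exist.
By Bézout, 17·(-86) + 209·(7) = 1.
So 17·(-86) ≡ 1 (mod 209); multiply by 207: t ≡ -17802 (mod 209).
Smallest nonnegative: t = -17802 mod 209 = 172.

172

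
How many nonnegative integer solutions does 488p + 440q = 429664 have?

16

gcd(488, 440):
  488 = 1·440 + 48
  440 = 9·48 + 8
  48 = 6·8
so gcd(488, 440) = 8.
Back-substitute for Bézout coefficients:
  8 = 440 - 9·48
  ... = 488·(-9) + 440·(10)
Scale by 53708: one solution is (-483372, 537080). Reduce p mod 55: (23, 951).
General: p = 23 + 55t, q = 951 - 61t.
p ≥ 0 ⇒ t ≥ 0; q ≥ 0 ⇒ t ≤ 15. So t ∈ [0, 15]: 16 solutions.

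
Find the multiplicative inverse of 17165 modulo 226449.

209246

gcd(226449, 17165) = 1  (226449 = 13*17165 + 3304, 17165 = 5*3304 + 645, 3304 = 5*645 + 79, 645 = 8*79 + 13, 79 = 6*13 + 1, 13 = 13*1).
Back-substituting, 17165*(-17203) + 226449*(1304) = 1.
So 17165*-17203 ≡ 1 (mod 226449), and -17203 mod 226449 = 209246.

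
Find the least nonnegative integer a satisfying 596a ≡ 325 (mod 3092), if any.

gcd(3092, 596) = 4  (3092 = 5*596 + 112, 596 = 5*112 + 36, 112 = 3*36 + 4, 36 = 9*4).
4 does not divide 325, so the congruence has no solution.

no solution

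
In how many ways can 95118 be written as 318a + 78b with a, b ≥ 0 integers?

23

gcd(318, 78) = 6.
By Bézout, 318·(1) + 78·(-4) = 6.
One solution: (6, 1195).
General: a = 6 + 13t, b = 1195 - 53t.
a ≥ 0 ⇒ t ≥ 0; b ≥ 0 ⇒ t ≤ 22. So t ∈ [0, 22]: 23 solutions.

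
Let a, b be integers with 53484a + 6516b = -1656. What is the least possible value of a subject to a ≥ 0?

18

gcd(53484, 6516):
  53484 = 8·6516 + 1356
  6516 = 4·1356 + 1092
  1356 = 1·1092 + 264
  1092 = 4·264 + 36
  264 = 7·36 + 12
  36 = 3·12
so gcd(53484, 6516) = 12.
12 divides -1656, so solutions exist.
Back-substitute for Bézout coefficients:
  12 = 264 - 7·36
  ... = 53484·(173) + 6516·(-1420)
Scale by -1656/12 = -138: (a₀, b₀) = (-23874, 195960).
General solution: a = -23874 + 543t, b = 195960 - 4457t for integer t.
a ≥ 0: smallest is -23874 mod 543 = 18 (at t = 44), with b = -148.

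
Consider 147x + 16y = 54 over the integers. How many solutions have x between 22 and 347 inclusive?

20

gcd(147, 16):
  147 = 9*16 + 3
  16 = 5*3 + 1
  3 = 3*1
so gcd(147, 16) = 1.
Back-substitute for Bézout coefficients:
  1 = 16 - 5*3
  ... = 147*(-5) + 16*(46)
Scale by 54: particular solution (-270, 2484); reduce x mod 16: (2, -15).
General solution: x = 2 + 16t, y = -15 - 147t for integer t.
22 ≤ 2 + 16t ≤ 347 gives t ∈ [2, 21], which is 20 values.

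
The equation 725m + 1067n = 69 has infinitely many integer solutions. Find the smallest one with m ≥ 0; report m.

1020

gcd(1067, 725) = 1  (1067 = 1×725 + 342, 725 = 2×342 + 41, 342 = 8×41 + 14, 41 = 2×14 + 13, 14 = 1×13 + 1, 13 = 13×1).
1 divides 69, so solutions exist.
Back-substituting, 725×(-78) + 1067×(53) = 1.
Scale by 69/1 = 69: (m₀, n₀) = (-5382, 3657).
General solution: m = -5382 + 1067t, n = 3657 - 725t for integer t.
m ≥ 0: smallest is -5382 mod 1067 = 1020 (at t = 6), with n = -693.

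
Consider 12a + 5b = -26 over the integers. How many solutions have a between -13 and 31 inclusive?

9

gcd(12, 5) = 1.
By Bézout, 12×(-2) + 5×(5) = 1.
Particular solution: (2, -10).
General solution: a = 2 + 5t, b = -10 - 12t for integer t.
-13 ≤ 2 + 5t ≤ 31 gives t ∈ [-3, 5], which is 9 values.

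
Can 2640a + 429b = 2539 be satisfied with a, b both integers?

gcd(2640, 429) = 33.
33 does not divide 2539 (remainder 31), so no integer solutions.

no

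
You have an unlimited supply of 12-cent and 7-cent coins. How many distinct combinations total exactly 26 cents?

1

Need nonnegative integers with 12j + 7k = 26.
gcd(12, 7) = 1, and 12·(3) + 7·(-5) = 1.
So (j₀, k₀) = (78, -130); general j = 78 + 7t, k = -130 - 12t.
j ≥ 0 ⇒ t ≥ -11; k ≥ 0 ⇒ t ≤ -11. That's 1 value of t.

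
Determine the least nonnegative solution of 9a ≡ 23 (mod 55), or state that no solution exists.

27

gcd(55, 9):
  55 = 6×9 + 1
  9 = 9×1
so gcd(55, 9) = 1.
1 divides 23, so solutions exist.
Back-substitute for Bézout coefficients:
  1 = 55 - 6×9
  ... = 9×(-6) + 55×(1)
So 9×(-6) ≡ 1 (mod 55); multiply by 23: a ≡ -138 (mod 55).
Smallest nonnegative: a = -138 mod 55 = 27.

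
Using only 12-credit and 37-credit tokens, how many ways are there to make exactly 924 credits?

Need nonnegative integers with 12j + 37k = 924.
gcd(12, 37) = 1, and 12·(-3) + 37·(1) = 1.
So (j₀, k₀) = (-2772, 924); general j = -2772 + 37t, k = 924 - 12t.
j ≥ 0 ⇒ t ≥ 75; k ≥ 0 ⇒ t ≤ 77. That's 3 values of t.

3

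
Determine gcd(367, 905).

1

gcd(905, 367):
  905 = 2·367 + 171
  367 = 2·171 + 25
  171 = 6·25 + 21
  25 = 1·21 + 4
  21 = 5·4 + 1
  4 = 4·1
so gcd(905, 367) = 1.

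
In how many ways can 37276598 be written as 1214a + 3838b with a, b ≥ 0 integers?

gcd(3838, 1214):
  3838 = 3*1214 + 196
  1214 = 6*196 + 38
  196 = 5*38 + 6
  38 = 6*6 + 2
  6 = 3*2
so gcd(3838, 1214) = 2.
Back-substitute for Bézout coefficients:
  2 = 38 - 6*6
  ... = 1214*(607) + 3838*(-192)
Scale by 18638299: one solution is (11313447493, -3578553408). Reduce a mod 1919: (264, 9629).
General: a = 264 + 1919t, b = 9629 - 607t.
a ≥ 0 ⇒ t ≥ 0; b ≥ 0 ⇒ t ≤ 15. So t ∈ [0, 15]: 16 solutions.

16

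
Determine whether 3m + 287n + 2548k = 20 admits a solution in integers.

gcd(287, 3) = 1  (287 = 95×3 + 2, 3 = 1×2 + 1, 2 = 2×1).
gcd(1, 2548) = 1.
1 divides 20, so integer solutions exist.

yes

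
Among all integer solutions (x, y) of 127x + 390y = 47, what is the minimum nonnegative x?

71

gcd(390, 127):
  390 = 3·127 + 9
  127 = 14·9 + 1
  9 = 9·1
so gcd(390, 127) = 1.
1 divides 47, so solutions exist.
Back-substitute for Bézout coefficients:
  1 = 127 - 14·9
  ... = 127·(43) + 390·(-14)
Scale by 47/1 = 47: (x₀, y₀) = (2021, -658).
General solution: x = 2021 + 390t, y = -658 - 127t for integer t.
x ≥ 0: smallest is 2021 mod 390 = 71 (at t = -5), with y = -23.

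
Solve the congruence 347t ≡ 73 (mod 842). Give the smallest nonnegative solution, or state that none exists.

gcd(842, 347):
  842 = 2·347 + 148
  347 = 2·148 + 51
  148 = 2·51 + 46
  51 = 1·46 + 5
  46 = 9·5 + 1
  5 = 5·1
so gcd(842, 347) = 1.
1 divides 73, so solutions exist.
Back-substitute for Bézout coefficients:
  1 = 46 - 9·5
  ... = 347·(-165) + 842·(68)
So 347·(-165) ≡ 1 (mod 842); multiply by 73: t ≡ -12045 (mod 842).
Smallest nonnegative: t = -12045 mod 842 = 585.

585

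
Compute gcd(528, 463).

1

gcd(528, 463) = 1  (528 = 1·463 + 65, 463 = 7·65 + 8, 65 = 8·8 + 1, 8 = 8·1).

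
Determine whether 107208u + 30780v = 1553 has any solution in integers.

gcd(107208, 30780) = 36  (107208 = 3×30780 + 14868, 30780 = 2×14868 + 1044, 14868 = 14×1044 + 252, 1044 = 4×252 + 36, 252 = 7×36).
36 does not divide 1553 (remainder 5), so no integer solutions.

no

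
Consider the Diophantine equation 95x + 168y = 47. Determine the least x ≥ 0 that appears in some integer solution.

73

gcd(168, 95):
  168 = 1·95 + 73
  95 = 1·73 + 22
  73 = 3·22 + 7
  22 = 3·7 + 1
  7 = 7·1
so gcd(168, 95) = 1.
1 divides 47, so solutions exist.
Back-substitute for Bézout coefficients:
  1 = 22 - 3·7
  ... = 95·(23) + 168·(-13)
Scale by 47/1 = 47: (x₀, y₀) = (1081, -611).
General solution: x = 1081 + 168t, y = -611 - 95t for integer t.
x ≥ 0: smallest is 1081 mod 168 = 73 (at t = -6), with y = -41.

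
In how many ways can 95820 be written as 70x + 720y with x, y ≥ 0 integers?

gcd(720, 70):
  720 = 10·70 + 20
  70 = 3·20 + 10
  20 = 2·10
so gcd(720, 70) = 10.
Back-substitute for Bézout coefficients:
  10 = 70 - 3·20
  ... = 70·(31) + 720·(-3)
Scale by 9582: one solution is (297042, -28746). Reduce x mod 72: (42, 129).
General: x = 42 + 72t, y = 129 - 7t.
x ≥ 0 ⇒ t ≥ 0; y ≥ 0 ⇒ t ≤ 18. So t ∈ [0, 18]: 19 solutions.

19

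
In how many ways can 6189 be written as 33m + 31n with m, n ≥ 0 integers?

6

gcd(33, 31):
  33 = 1×31 + 2
  31 = 15×2 + 1
  2 = 2×1
so gcd(33, 31) = 1.
Back-substitute for Bézout coefficients:
  1 = 31 - 15×2
  ... = 33×(-15) + 31×(16)
Scale by 6189: one solution is (-92835, 99024). Reduce m mod 31: (10, 189).
General: m = 10 + 31t, n = 189 - 33t.
m ≥ 0 ⇒ t ≥ 0; n ≥ 0 ⇒ t ≤ 5. So t ∈ [0, 5]: 6 solutions.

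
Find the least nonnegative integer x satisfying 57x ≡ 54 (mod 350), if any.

gcd(350, 57) = 1  (350 = 6×57 + 8, 57 = 7×8 + 1, 8 = 8×1).
1 divides 54, so solutions exist.
Back-substituting, 57×(43) + 350×(-7) = 1.
So 57×(43) ≡ 1 (mod 350); multiply by 54: x ≡ 2322 (mod 350).
Smallest nonnegative: x = 2322 mod 350 = 222.

222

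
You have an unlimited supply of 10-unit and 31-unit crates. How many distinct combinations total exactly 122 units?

Need nonnegative integers with 10j + 31k = 122.
gcd(10, 31) = 1, and 10·(-3) + 31·(1) = 1.
So (j₀, k₀) = (-366, 122); general j = -366 + 31t, k = 122 - 10t.
j ≥ 0 ⇒ t ≥ 12; k ≥ 0 ⇒ t ≤ 12. That's 1 value of t.

1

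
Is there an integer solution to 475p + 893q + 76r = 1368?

yes

gcd(893, 475) = 19.
gcd(19, 76) = 19.
19 divides 1368, so integer solutions exist.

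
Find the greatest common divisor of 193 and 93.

gcd(193, 93) = 1  (193 = 2*93 + 7, 93 = 13*7 + 2, 7 = 3*2 + 1, 2 = 2*1).

1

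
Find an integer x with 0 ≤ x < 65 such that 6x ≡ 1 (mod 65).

11

gcd(65, 6) = 1.
By Bézout, 6*(11) + 65*(-1) = 1.
So 6*11 ≡ 1 (mod 65), and 11 mod 65 = 11.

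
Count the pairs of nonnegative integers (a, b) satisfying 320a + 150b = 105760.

22

gcd(320, 150):
  320 = 2·150 + 20
  150 = 7·20 + 10
  20 = 2·10
so gcd(320, 150) = 10.
Back-substitute for Bézout coefficients:
  10 = 150 - 7·20
  ... = 320·(-7) + 150·(15)
Scale by 10576: one solution is (-74032, 158640). Reduce a mod 15: (8, 688).
General: a = 8 + 15t, b = 688 - 32t.
a ≥ 0 ⇒ t ≥ 0; b ≥ 0 ⇒ t ≤ 21. So t ∈ [0, 21]: 22 solutions.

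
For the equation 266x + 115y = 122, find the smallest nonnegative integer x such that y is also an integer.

gcd(266, 115) = 1.
1 divides 122, so solutions exist.
By Bézout, 266·(16) + 115·(-37) = 1.
Scale by 122/1 = 122: (x₀, y₀) = (1952, -4514).
General solution: x = 1952 + 115t, y = -4514 - 266t for integer t.
x ≥ 0: smallest is 1952 mod 115 = 112 (at t = -16), with y = -258.

112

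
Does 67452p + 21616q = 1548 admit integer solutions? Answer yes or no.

gcd(67452, 21616) = 28  (67452 = 3×21616 + 2604, 21616 = 8×2604 + 784, 2604 = 3×784 + 252, 784 = 3×252 + 28, 252 = 9×28).
28 does not divide 1548 (remainder 8), so no integer solutions.

no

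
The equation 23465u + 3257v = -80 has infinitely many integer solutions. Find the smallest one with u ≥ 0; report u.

gcd(23465, 3257):
  23465 = 7·3257 + 666
  3257 = 4·666 + 593
  666 = 1·593 + 73
  593 = 8·73 + 9
  73 = 8·9 + 1
  9 = 9·1
so gcd(23465, 3257) = 1.
1 divides -80, so solutions exist.
Back-substitute for Bézout coefficients:
  1 = 73 - 8·9
  ... = 23465·(357) + 3257·(-2572)
Scale by -80/1 = -80: (u₀, v₀) = (-28560, 205760).
General solution: u = -28560 + 3257t, v = 205760 - 23465t for integer t.
u ≥ 0: smallest is -28560 mod 3257 = 753 (at t = 9), with v = -5425.

753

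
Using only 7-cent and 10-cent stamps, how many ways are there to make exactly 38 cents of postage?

1

Need nonnegative integers with 7j + 10k = 38.
gcd(7, 10) = 1, and 7·(3) + 10·(-2) = 1.
So (j₀, k₀) = (114, -76); general j = 114 + 10t, k = -76 - 7t.
j ≥ 0 ⇒ t ≥ -11; k ≥ 0 ⇒ t ≤ -11. That's 1 value of t.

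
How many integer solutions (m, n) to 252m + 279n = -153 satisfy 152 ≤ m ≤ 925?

gcd(279, 252):
  279 = 1×252 + 27
  252 = 9×27 + 9
  27 = 3×9
so gcd(279, 252) = 9.
Back-substitute for Bézout coefficients:
  9 = 252 - 9×27
  ... = 252×(10) + 279×(-9)
Scale by -17: particular solution (-170, 153); reduce m mod 31: (16, -15).
General solution: m = 16 + 31t, n = -15 - 28t for integer t.
152 ≤ 16 + 31t ≤ 925 gives t ∈ [5, 29], which is 25 values.

25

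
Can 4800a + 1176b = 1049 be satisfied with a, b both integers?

gcd(4800, 1176):
  4800 = 4*1176 + 96
  1176 = 12*96 + 24
  96 = 4*24
so gcd(4800, 1176) = 24.
24 does not divide 1049 (remainder 17), so no integer solutions.

no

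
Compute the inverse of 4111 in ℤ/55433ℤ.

46547

gcd(55433, 4111):
  55433 = 13*4111 + 1990
  4111 = 2*1990 + 131
  1990 = 15*131 + 25
  131 = 5*25 + 6
  25 = 4*6 + 1
  6 = 6*1
so gcd(55433, 4111) = 1.
Back-substitute for Bézout coefficients:
  1 = 25 - 4*6
  ... = 4111*(-8886) + 55433*(659)
So 4111*-8886 ≡ 1 (mod 55433), and -8886 mod 55433 = 46547.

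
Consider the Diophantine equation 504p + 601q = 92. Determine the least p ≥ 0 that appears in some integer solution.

gcd(601, 504):
  601 = 1×504 + 97
  504 = 5×97 + 19
  97 = 5×19 + 2
  19 = 9×2 + 1
  2 = 2×1
so gcd(601, 504) = 1.
1 divides 92, so solutions exist.
Back-substitute for Bézout coefficients:
  1 = 19 - 9×2
  ... = 504×(285) + 601×(-239)
Scale by 92/1 = 92: (p₀, q₀) = (26220, -21988).
General solution: p = 26220 + 601t, q = -21988 - 504t for integer t.
p ≥ 0: smallest is 26220 mod 601 = 377 (at t = -43), with q = -316.

377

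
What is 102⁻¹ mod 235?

53

gcd(235, 102) = 1.
By Bézout, 102·(53) + 235·(-23) = 1.
So 102·53 ≡ 1 (mod 235), and 53 mod 235 = 53.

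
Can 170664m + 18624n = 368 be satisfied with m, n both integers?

gcd(170664, 18624) = 24  (170664 = 9·18624 + 3048, 18624 = 6·3048 + 336, 3048 = 9·336 + 24, 336 = 14·24).
24 does not divide 368 (remainder 8), so no integer solutions.

no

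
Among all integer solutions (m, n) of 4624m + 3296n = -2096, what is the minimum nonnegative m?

gcd(4624, 3296):
  4624 = 1*3296 + 1328
  3296 = 2*1328 + 640
  1328 = 2*640 + 48
  640 = 13*48 + 16
  48 = 3*16
so gcd(4624, 3296) = 16.
16 divides -2096, so solutions exist.
Back-substitute for Bézout coefficients:
  16 = 640 - 13*48
  ... = 4624*(-67) + 3296*(94)
Scale by -2096/16 = -131: (m₀, n₀) = (8777, -12314).
General solution: m = 8777 + 206t, n = -12314 - 289t for integer t.
m ≥ 0: smallest is 8777 mod 206 = 125 (at t = -42), with n = -176.

125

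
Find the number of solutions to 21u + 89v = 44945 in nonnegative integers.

25

gcd(89, 21):
  89 = 4*21 + 5
  21 = 4*5 + 1
  5 = 5*1
so gcd(89, 21) = 1.
Back-substitute for Bézout coefficients:
  1 = 21 - 4*5
  ... = 21*(17) + 89*(-4)
Scale by 44945: one solution is (764065, -179780). Reduce u mod 89: (0, 505).
General: u = 0 + 89t, v = 505 - 21t.
u ≥ 0 ⇒ t ≥ 0; v ≥ 0 ⇒ t ≤ 24. So t ∈ [0, 24]: 25 solutions.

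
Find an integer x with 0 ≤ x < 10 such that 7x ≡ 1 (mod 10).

gcd(10, 7) = 1.
By Bézout, 7×(3) + 10×(-2) = 1.
So 7×3 ≡ 1 (mod 10), and 3 mod 10 = 3.

3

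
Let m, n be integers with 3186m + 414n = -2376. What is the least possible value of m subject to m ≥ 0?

9

gcd(3186, 414):
  3186 = 7×414 + 288
  414 = 1×288 + 126
  288 = 2×126 + 36
  126 = 3×36 + 18
  36 = 2×18
so gcd(3186, 414) = 18.
18 divides -2376, so solutions exist.
Back-substitute for Bézout coefficients:
  18 = 126 - 3×36
  ... = 3186×(-10) + 414×(77)
Scale by -2376/18 = -132: (m₀, n₀) = (1320, -10164).
General solution: m = 1320 + 23t, n = -10164 - 177t for integer t.
m ≥ 0: smallest is 1320 mod 23 = 9 (at t = -57), with n = -75.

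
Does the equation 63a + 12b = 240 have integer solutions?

yes

gcd(63, 12):
  63 = 5×12 + 3
  12 = 4×3
so gcd(63, 12) = 3.
3 divides 240, so integer solutions exist.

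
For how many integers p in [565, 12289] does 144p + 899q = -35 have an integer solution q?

gcd(899, 144) = 1  (899 = 6×144 + 35, 144 = 4×35 + 4, 35 = 8×4 + 3, 4 = 1×3 + 1, 3 = 3×1).
Back-substituting, 144×(231) + 899×(-37) = 1.
Scale by -35: particular solution (-8085, 1295); reduce p mod 899: (6, -1).
General solution: p = 6 + 899t, q = -1 - 144t for integer t.
565 ≤ 6 + 899t ≤ 12289 gives t ∈ [1, 13], which is 13 values.

13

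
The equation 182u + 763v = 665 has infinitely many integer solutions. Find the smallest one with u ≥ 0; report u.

33

gcd(763, 182):
  763 = 4×182 + 35
  182 = 5×35 + 7
  35 = 5×7
so gcd(763, 182) = 7.
7 divides 665, so solutions exist.
Back-substitute for Bézout coefficients:
  7 = 182 - 5×35
  ... = 182×(21) + 763×(-5)
Scale by 665/7 = 95: (u₀, v₀) = (1995, -475).
General solution: u = 1995 + 109t, v = -475 - 26t for integer t.
u ≥ 0: smallest is 1995 mod 109 = 33 (at t = -18), with v = -7.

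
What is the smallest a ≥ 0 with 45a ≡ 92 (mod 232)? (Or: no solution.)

gcd(232, 45) = 1.
1 divides 92, so solutions exist.
By Bézout, 45×(-67) + 232×(13) = 1.
So 45×(-67) ≡ 1 (mod 232); multiply by 92: a ≡ -6164 (mod 232).
Smallest nonnegative: a = -6164 mod 232 = 100.

100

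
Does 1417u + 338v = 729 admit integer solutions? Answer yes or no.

no

gcd(1417, 338) = 13  (1417 = 4*338 + 65, 338 = 5*65 + 13, 65 = 5*13).
13 does not divide 729 (remainder 1), so no integer solutions.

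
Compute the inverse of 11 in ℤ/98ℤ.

gcd(98, 11) = 1  (98 = 8×11 + 10, 11 = 1×10 + 1, 10 = 10×1).
Back-substituting, 11×(9) + 98×(-1) = 1.
So 11×9 ≡ 1 (mod 98), and 9 mod 98 = 9.

9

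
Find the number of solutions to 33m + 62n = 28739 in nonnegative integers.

15

gcd(62, 33) = 1  (62 = 1·33 + 29, 33 = 1·29 + 4, 29 = 7·4 + 1, 4 = 4·1).
Back-substituting, 33·(-15) + 62·(8) = 1.
Scale by 28739: one solution is (-431085, 229912). Reduce m mod 62: (1, 463).
General: m = 1 + 62t, n = 463 - 33t.
m ≥ 0 ⇒ t ≥ 0; n ≥ 0 ⇒ t ≤ 14. So t ∈ [0, 14]: 15 solutions.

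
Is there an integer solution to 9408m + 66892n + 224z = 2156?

gcd(66892, 9408) = 28  (66892 = 7·9408 + 1036, 9408 = 9·1036 + 84, 1036 = 12·84 + 28, 84 = 3·28).
gcd(28, 224) = 28.
28 divides 2156, so integer solutions exist.

yes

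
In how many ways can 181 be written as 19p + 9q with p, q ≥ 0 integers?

gcd(19, 9) = 1.
By Bézout, 19·(1) + 9·(-2) = 1.
One solution: (1, 18).
General: p = 1 + 9t, q = 18 - 19t.
p ≥ 0 ⇒ t ≥ 0; q ≥ 0 ⇒ t ≤ 0. So t ∈ [0, 0]: 1 solution.

1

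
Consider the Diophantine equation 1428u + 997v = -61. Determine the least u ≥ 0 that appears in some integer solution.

252

gcd(1428, 997) = 1.
1 divides -61, so solutions exist.
By Bézout, 1428·(192) + 997·(-275) = 1.
Scale by -61/1 = -61: (u₀, v₀) = (-11712, 16775).
General solution: u = -11712 + 997t, v = 16775 - 1428t for integer t.
u ≥ 0: smallest is -11712 mod 997 = 252 (at t = 12), with v = -361.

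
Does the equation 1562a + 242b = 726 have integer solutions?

gcd(1562, 242) = 22  (1562 = 6×242 + 110, 242 = 2×110 + 22, 110 = 5×22).
22 divides 726, so integer solutions exist.

yes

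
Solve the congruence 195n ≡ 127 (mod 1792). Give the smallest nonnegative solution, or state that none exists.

gcd(1792, 195) = 1.
1 divides 127, so solutions exist.
By Bézout, 195*(-533) + 1792*(58) = 1.
So 195*(-533) ≡ 1 (mod 1792); multiply by 127: n ≡ -67691 (mod 1792).
Smallest nonnegative: n = -67691 mod 1792 = 405.

405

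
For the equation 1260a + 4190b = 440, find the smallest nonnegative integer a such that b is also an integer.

7

gcd(4190, 1260):
  4190 = 3·1260 + 410
  1260 = 3·410 + 30
  410 = 13·30 + 20
  30 = 1·20 + 10
  20 = 2·10
so gcd(4190, 1260) = 10.
10 divides 440, so solutions exist.
Back-substitute for Bézout coefficients:
  10 = 30 - 1·20
  ... = 1260·(143) + 4190·(-43)
Scale by 440/10 = 44: (a₀, b₀) = (6292, -1892).
General solution: a = 6292 + 419t, b = -1892 - 126t for integer t.
a ≥ 0: smallest is 6292 mod 419 = 7 (at t = -15), with b = -2.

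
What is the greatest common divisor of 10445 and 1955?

gcd(10445, 1955) = 5  (10445 = 5*1955 + 670, 1955 = 2*670 + 615, 670 = 1*615 + 55, 615 = 11*55 + 10, 55 = 5*10 + 5, 10 = 2*5).

5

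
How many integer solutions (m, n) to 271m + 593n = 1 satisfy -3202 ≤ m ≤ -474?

4

gcd(593, 271):
  593 = 2×271 + 51
  271 = 5×51 + 16
  51 = 3×16 + 3
  16 = 5×3 + 1
  3 = 3×1
so gcd(593, 271) = 1.
Back-substitute for Bézout coefficients:
  1 = 16 - 5×3
  ... = 271×(186) + 593×(-85)
Scale by 1: particular solution (186, -85); reduce m mod 593: (186, -85).
General solution: m = 186 + 593t, n = -85 - 271t for integer t.
-3202 ≤ 186 + 593t ≤ -474 gives t ∈ [-5, -2], which is 4 values.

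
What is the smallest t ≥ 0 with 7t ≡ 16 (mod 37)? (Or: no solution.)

gcd(37, 7):
  37 = 5×7 + 2
  7 = 3×2 + 1
  2 = 2×1
so gcd(37, 7) = 1.
1 divides 16, so solutions exist.
Back-substitute for Bézout coefficients:
  1 = 7 - 3×2
  ... = 7×(16) + 37×(-3)
So 7×(16) ≡ 1 (mod 37); multiply by 16: t ≡ 256 (mod 37).
Smallest nonnegative: t = 256 mod 37 = 34.

34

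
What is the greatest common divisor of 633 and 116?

1

gcd(633, 116) = 1  (633 = 5·116 + 53, 116 = 2·53 + 10, 53 = 5·10 + 3, 10 = 3·3 + 1, 3 = 3·1).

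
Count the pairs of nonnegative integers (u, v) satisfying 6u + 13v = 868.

gcd(13, 6) = 1.
By Bézout, 6*(-2) + 13*(1) = 1.
One solution: (6, 64).
General: u = 6 + 13t, v = 64 - 6t.
u ≥ 0 ⇒ t ≥ 0; v ≥ 0 ⇒ t ≤ 10. So t ∈ [0, 10]: 11 solutions.

11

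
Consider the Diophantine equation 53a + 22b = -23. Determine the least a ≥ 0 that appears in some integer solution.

gcd(53, 22) = 1.
1 divides -23, so solutions exist.
By Bézout, 53*(5) + 22*(-12) = 1.
Scale by -23/1 = -23: (a₀, b₀) = (-115, 276).
General solution: a = -115 + 22t, b = 276 - 53t for integer t.
a ≥ 0: smallest is -115 mod 22 = 17 (at t = 6), with b = -42.

17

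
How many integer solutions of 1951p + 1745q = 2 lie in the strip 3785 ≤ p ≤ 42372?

22

gcd(1951, 1745):
  1951 = 1*1745 + 206
  1745 = 8*206 + 97
  206 = 2*97 + 12
  97 = 8*12 + 1
  12 = 12*1
so gcd(1951, 1745) = 1.
Back-substitute for Bézout coefficients:
  1 = 97 - 8*12
  ... = 1951*(-144) + 1745*(161)
Scale by 2: particular solution (-288, 322); reduce p mod 1745: (1457, -1629).
General solution: p = 1457 + 1745t, q = -1629 - 1951t for integer t.
3785 ≤ 1457 + 1745t ≤ 42372 gives t ∈ [2, 23], which is 22 values.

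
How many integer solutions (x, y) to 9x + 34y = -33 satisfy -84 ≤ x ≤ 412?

15

gcd(34, 9):
  34 = 3×9 + 7
  9 = 1×7 + 2
  7 = 3×2 + 1
  2 = 2×1
so gcd(34, 9) = 1.
Back-substitute for Bézout coefficients:
  1 = 7 - 3×2
  ... = 9×(-15) + 34×(4)
Scale by -33: particular solution (495, -132); reduce x mod 34: (19, -6).
General solution: x = 19 + 34t, y = -6 - 9t for integer t.
-84 ≤ 19 + 34t ≤ 412 gives t ∈ [-3, 11], which is 15 values.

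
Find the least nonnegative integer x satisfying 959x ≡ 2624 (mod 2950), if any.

2236

gcd(2950, 959) = 1  (2950 = 3*959 + 73, 959 = 13*73 + 10, 73 = 7*10 + 3, 10 = 3*3 + 1, 3 = 3*1).
1 divides 2624, so solutions exist.
Back-substituting, 959*(889) + 2950*(-289) = 1.
So 959*(889) ≡ 1 (mod 2950); multiply by 2624: x ≡ 2332736 (mod 2950).
Smallest nonnegative: x = 2332736 mod 2950 = 2236.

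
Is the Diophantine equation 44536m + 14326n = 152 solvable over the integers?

gcd(44536, 14326):
  44536 = 3×14326 + 1558
  14326 = 9×1558 + 304
  1558 = 5×304 + 38
  304 = 8×38
so gcd(44536, 14326) = 38.
38 divides 152, so integer solutions exist.

yes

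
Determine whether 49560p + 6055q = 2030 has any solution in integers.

yes

gcd(49560, 6055) = 35  (49560 = 8*6055 + 1120, 6055 = 5*1120 + 455, 1120 = 2*455 + 210, 455 = 2*210 + 35, 210 = 6*35).
35 divides 2030, so integer solutions exist.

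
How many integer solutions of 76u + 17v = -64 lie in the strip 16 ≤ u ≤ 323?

gcd(76, 17) = 1.
By Bézout, 76·(-2) + 17·(9) = 1.
Particular solution: (9, -44).
General solution: u = 9 + 17t, v = -44 - 76t for integer t.
16 ≤ 9 + 17t ≤ 323 gives t ∈ [1, 18], which is 18 values.

18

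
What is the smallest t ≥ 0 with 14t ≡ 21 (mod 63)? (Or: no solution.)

gcd(63, 14) = 7  (63 = 4·14 + 7, 14 = 2·7).
7 divides 21, so solutions exist.
Back-substituting, 14·(-4) + 63·(1) = 7.
So 14·(-4) ≡ 7 (mod 63); multiply by 3: t ≡ -12 (mod 9).
Smallest nonnegative: t = -12 mod 9 = 6.

6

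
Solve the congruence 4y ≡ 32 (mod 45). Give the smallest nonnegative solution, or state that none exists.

gcd(45, 4):
  45 = 11*4 + 1
  4 = 4*1
so gcd(45, 4) = 1.
1 divides 32, so solutions exist.
Back-substitute for Bézout coefficients:
  1 = 45 - 11*4
  ... = 4*(-11) + 45*(1)
So 4*(-11) ≡ 1 (mod 45); multiply by 32: y ≡ -352 (mod 45).
Smallest nonnegative: y = -352 mod 45 = 8.

8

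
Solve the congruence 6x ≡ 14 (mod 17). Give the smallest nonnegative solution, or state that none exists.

gcd(17, 6) = 1.
1 divides 14, so solutions exist.
By Bézout, 6*(3) + 17*(-1) = 1.
So 6*(3) ≡ 1 (mod 17); multiply by 14: x ≡ 42 (mod 17).
Smallest nonnegative: x = 42 mod 17 = 8.

8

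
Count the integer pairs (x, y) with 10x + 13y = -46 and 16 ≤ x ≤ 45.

2

gcd(13, 10) = 1  (13 = 1·10 + 3, 10 = 3·3 + 1, 3 = 3·1).
Back-substituting, 10·(4) + 13·(-3) = 1.
Scale by -46: particular solution (-184, 138); reduce x mod 13: (11, -12).
General solution: x = 11 + 13t, y = -12 - 10t for integer t.
16 ≤ 11 + 13t ≤ 45 gives t ∈ [1, 2], which is 2 values.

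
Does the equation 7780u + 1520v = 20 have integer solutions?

gcd(7780, 1520) = 20  (7780 = 5×1520 + 180, 1520 = 8×180 + 80, 180 = 2×80 + 20, 80 = 4×20).
20 divides 20, so integer solutions exist.

yes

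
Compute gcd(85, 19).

gcd(85, 19) = 1  (85 = 4*19 + 9, 19 = 2*9 + 1, 9 = 9*1).

1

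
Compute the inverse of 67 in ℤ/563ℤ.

gcd(563, 67):
  563 = 8×67 + 27
  67 = 2×27 + 13
  27 = 2×13 + 1
  13 = 13×1
so gcd(563, 67) = 1.
Back-substitute for Bézout coefficients:
  1 = 27 - 2×13
  ... = 67×(-42) + 563×(5)
So 67×-42 ≡ 1 (mod 563), and -42 mod 563 = 521.

521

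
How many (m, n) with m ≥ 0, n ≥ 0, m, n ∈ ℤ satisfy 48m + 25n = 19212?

gcd(48, 25) = 1  (48 = 1*25 + 23, 25 = 1*23 + 2, 23 = 11*2 + 1, 2 = 2*1).
Back-substituting, 48*(12) + 25*(-23) = 1.
Scale by 19212: one solution is (230544, -441876). Reduce m mod 25: (19, 732).
General: m = 19 + 25t, n = 732 - 48t.
m ≥ 0 ⇒ t ≥ 0; n ≥ 0 ⇒ t ≤ 15. So t ∈ [0, 15]: 16 solutions.

16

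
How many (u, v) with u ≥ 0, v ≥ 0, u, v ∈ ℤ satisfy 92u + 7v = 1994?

3

gcd(92, 7) = 1.
By Bézout, 92×(1) + 7×(-13) = 1.
One solution: (6, 206).
General: u = 6 + 7t, v = 206 - 92t.
u ≥ 0 ⇒ t ≥ 0; v ≥ 0 ⇒ t ≤ 2. So t ∈ [0, 2]: 3 solutions.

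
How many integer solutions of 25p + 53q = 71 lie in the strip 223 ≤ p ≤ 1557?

25

gcd(53, 25):
  53 = 2×25 + 3
  25 = 8×3 + 1
  3 = 3×1
so gcd(53, 25) = 1.
Back-substitute for Bézout coefficients:
  1 = 25 - 8×3
  ... = 25×(17) + 53×(-8)
Scale by 71: particular solution (1207, -568); reduce p mod 53: (41, -18).
General solution: p = 41 + 53t, q = -18 - 25t for integer t.
223 ≤ 41 + 53t ≤ 1557 gives t ∈ [4, 28], which is 25 values.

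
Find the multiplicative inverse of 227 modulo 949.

648

gcd(949, 227) = 1.
By Bézout, 227*(-301) + 949*(72) = 1.
So 227*-301 ≡ 1 (mod 949), and -301 mod 949 = 648.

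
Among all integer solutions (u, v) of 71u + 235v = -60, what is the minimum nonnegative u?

115

gcd(235, 71) = 1.
1 divides -60, so solutions exist.
By Bézout, 71*(96) + 235*(-29) = 1.
Scale by -60/1 = -60: (u₀, v₀) = (-5760, 1740).
General solution: u = -5760 + 235t, v = 1740 - 71t for integer t.
u ≥ 0: smallest is -5760 mod 235 = 115 (at t = 25), with v = -35.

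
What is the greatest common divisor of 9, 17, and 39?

1

gcd(17, 9) = 1.
gcd(1, 39) = 1.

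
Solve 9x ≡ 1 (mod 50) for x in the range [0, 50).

gcd(50, 9) = 1  (50 = 5*9 + 5, 9 = 1*5 + 4, 5 = 1*4 + 1, 4 = 4*1).
Back-substituting, 9*(-11) + 50*(2) = 1.
So 9*-11 ≡ 1 (mod 50), and -11 mod 50 = 39.

39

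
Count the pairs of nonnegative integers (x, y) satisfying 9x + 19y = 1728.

gcd(19, 9) = 1  (19 = 2*9 + 1, 9 = 9*1).
Back-substituting, 9*(-2) + 19*(1) = 1.
Scale by 1728: one solution is (-3456, 1728). Reduce x mod 19: (2, 90).
General: x = 2 + 19t, y = 90 - 9t.
x ≥ 0 ⇒ t ≥ 0; y ≥ 0 ⇒ t ≤ 10. So t ∈ [0, 10]: 11 solutions.

11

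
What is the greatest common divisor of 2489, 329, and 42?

gcd(2489, 329) = 1.
gcd(1, 42) = 1.

1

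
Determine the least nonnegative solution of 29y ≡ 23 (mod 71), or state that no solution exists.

62

gcd(71, 29) = 1  (71 = 2·29 + 13, 29 = 2·13 + 3, 13 = 4·3 + 1, 3 = 3·1).
1 divides 23, so solutions exist.
Back-substituting, 29·(-22) + 71·(9) = 1.
So 29·(-22) ≡ 1 (mod 71); multiply by 23: y ≡ -506 (mod 71).
Smallest nonnegative: y = -506 mod 71 = 62.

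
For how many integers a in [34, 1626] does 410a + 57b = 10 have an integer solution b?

27

gcd(410, 57):
  410 = 7×57 + 11
  57 = 5×11 + 2
  11 = 5×2 + 1
  2 = 2×1
so gcd(410, 57) = 1.
Back-substitute for Bézout coefficients:
  1 = 11 - 5×2
  ... = 410×(26) + 57×(-187)
Scale by 10: particular solution (260, -1870); reduce a mod 57: (32, -230).
General solution: a = 32 + 57t, b = -230 - 410t for integer t.
34 ≤ 32 + 57t ≤ 1626 gives t ∈ [1, 27], which is 27 values.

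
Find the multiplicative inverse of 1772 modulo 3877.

gcd(3877, 1772):
  3877 = 2·1772 + 333
  1772 = 5·333 + 107
  333 = 3·107 + 12
  107 = 8·12 + 11
  12 = 1·11 + 1
  11 = 11·1
so gcd(3877, 1772) = 1.
Back-substitute for Bézout coefficients:
  1 = 12 - 1·11
  ... = 1772·(-326) + 3877·(149)
So 1772·-326 ≡ 1 (mod 3877), and -326 mod 3877 = 3551.

3551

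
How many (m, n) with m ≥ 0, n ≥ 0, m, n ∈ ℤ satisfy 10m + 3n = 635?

21

gcd(10, 3) = 1.
By Bézout, 10·(1) + 3·(-3) = 1.
One solution: (2, 205).
General: m = 2 + 3t, n = 205 - 10t.
m ≥ 0 ⇒ t ≥ 0; n ≥ 0 ⇒ t ≤ 20. So t ∈ [0, 20]: 21 solutions.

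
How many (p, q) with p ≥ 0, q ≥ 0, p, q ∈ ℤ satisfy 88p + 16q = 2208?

gcd(88, 16):
  88 = 5·16 + 8
  16 = 2·8
so gcd(88, 16) = 8.
Back-substitute for Bézout coefficients:
  8 = 88 - 5·16
  ... = 88·(1) + 16·(-5)
Scale by 276: one solution is (276, -1380). Reduce p mod 2: (0, 138).
General: p = 0 + 2t, q = 138 - 11t.
p ≥ 0 ⇒ t ≥ 0; q ≥ 0 ⇒ t ≤ 12. So t ∈ [0, 12]: 13 solutions.

13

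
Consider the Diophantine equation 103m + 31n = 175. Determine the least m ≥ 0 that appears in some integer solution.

2

gcd(103, 31) = 1.
1 divides 175, so solutions exist.
By Bézout, 103·(-3) + 31·(10) = 1.
Scale by 175/1 = 175: (m₀, n₀) = (-525, 1750).
General solution: m = -525 + 31t, n = 1750 - 103t for integer t.
m ≥ 0: smallest is -525 mod 31 = 2 (at t = 17), with n = -1.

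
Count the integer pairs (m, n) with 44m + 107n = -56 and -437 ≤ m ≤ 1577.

18

gcd(107, 44) = 1  (107 = 2×44 + 19, 44 = 2×19 + 6, 19 = 3×6 + 1, 6 = 6×1).
Back-substituting, 44×(-17) + 107×(7) = 1.
Scale by -56: particular solution (952, -392); reduce m mod 107: (96, -40).
General solution: m = 96 + 107t, n = -40 - 44t for integer t.
-437 ≤ 96 + 107t ≤ 1577 gives t ∈ [-4, 13], which is 18 values.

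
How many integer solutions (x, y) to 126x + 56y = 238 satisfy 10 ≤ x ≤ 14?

gcd(126, 56):
  126 = 2*56 + 14
  56 = 4*14
so gcd(126, 56) = 14.
Back-substitute for Bézout coefficients:
  14 = 126 - 2*56
  ... = 126*(1) + 56*(-2)
Scale by 17: particular solution (17, -34); reduce x mod 4: (1, 2).
General solution: x = 1 + 4t, y = 2 - 9t for integer t.
10 ≤ 1 + 4t ≤ 14 gives t ∈ [3, 3], which is 1 value.

1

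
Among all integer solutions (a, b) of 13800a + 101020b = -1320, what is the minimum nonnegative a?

gcd(101020, 13800):
  101020 = 7×13800 + 4420
  13800 = 3×4420 + 540
  4420 = 8×540 + 100
  540 = 5×100 + 40
  100 = 2×40 + 20
  40 = 2×20
so gcd(101020, 13800) = 20.
20 divides -1320, so solutions exist.
Back-substitute for Bézout coefficients:
  20 = 100 - 2×40
  ... = 13800×(-2057) + 101020×(281)
Scale by -1320/20 = -66: (a₀, b₀) = (135762, -18546).
General solution: a = 135762 + 5051t, b = -18546 - 690t for integer t.
a ≥ 0: smallest is 135762 mod 5051 = 4436 (at t = -26), with b = -606.

4436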